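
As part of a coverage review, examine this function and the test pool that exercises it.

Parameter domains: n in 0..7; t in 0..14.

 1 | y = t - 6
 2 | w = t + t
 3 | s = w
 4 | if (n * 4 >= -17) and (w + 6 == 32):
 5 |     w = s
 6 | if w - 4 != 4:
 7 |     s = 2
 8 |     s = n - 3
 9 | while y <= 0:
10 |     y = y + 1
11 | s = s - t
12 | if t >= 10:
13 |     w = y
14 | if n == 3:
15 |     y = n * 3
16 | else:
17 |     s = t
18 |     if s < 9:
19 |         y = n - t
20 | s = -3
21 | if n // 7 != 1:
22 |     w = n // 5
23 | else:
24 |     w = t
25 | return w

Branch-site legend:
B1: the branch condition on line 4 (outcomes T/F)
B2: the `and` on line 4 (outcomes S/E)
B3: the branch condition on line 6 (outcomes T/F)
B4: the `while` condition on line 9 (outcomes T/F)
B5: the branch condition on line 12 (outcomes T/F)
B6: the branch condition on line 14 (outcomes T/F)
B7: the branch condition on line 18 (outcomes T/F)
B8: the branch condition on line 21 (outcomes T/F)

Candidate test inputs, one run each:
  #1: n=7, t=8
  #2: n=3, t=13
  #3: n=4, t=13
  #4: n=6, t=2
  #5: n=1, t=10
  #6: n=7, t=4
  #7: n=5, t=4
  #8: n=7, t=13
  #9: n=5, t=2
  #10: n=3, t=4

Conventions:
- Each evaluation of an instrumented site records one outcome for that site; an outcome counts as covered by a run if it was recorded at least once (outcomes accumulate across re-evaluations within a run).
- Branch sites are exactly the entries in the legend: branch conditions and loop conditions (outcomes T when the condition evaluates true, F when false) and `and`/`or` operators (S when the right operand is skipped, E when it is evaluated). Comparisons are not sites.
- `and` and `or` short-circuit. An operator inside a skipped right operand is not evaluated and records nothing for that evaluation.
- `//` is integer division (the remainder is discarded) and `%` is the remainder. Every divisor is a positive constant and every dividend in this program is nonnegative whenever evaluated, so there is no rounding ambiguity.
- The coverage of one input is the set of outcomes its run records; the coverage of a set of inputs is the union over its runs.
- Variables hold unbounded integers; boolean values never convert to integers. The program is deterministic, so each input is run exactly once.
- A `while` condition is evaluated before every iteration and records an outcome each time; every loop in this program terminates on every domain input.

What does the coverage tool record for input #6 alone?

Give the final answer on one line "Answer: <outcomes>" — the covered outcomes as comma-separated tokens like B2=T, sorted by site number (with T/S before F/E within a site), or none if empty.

Simulating input #6 (n=7, t=4) step by step:
  B2->E, B1->F, B3->F, B4->T, B4->T, B4->T, B4->F, B5->F, B6->F, B7->T
  B8->F
deduplicating events, the covered set is: B1=F, B2=E, B3=F, B4=T, B4=F, B5=F, B6=F, B7=T, B8=F

Answer: B1=F, B2=E, B3=F, B4=T, B4=F, B5=F, B6=F, B7=T, B8=F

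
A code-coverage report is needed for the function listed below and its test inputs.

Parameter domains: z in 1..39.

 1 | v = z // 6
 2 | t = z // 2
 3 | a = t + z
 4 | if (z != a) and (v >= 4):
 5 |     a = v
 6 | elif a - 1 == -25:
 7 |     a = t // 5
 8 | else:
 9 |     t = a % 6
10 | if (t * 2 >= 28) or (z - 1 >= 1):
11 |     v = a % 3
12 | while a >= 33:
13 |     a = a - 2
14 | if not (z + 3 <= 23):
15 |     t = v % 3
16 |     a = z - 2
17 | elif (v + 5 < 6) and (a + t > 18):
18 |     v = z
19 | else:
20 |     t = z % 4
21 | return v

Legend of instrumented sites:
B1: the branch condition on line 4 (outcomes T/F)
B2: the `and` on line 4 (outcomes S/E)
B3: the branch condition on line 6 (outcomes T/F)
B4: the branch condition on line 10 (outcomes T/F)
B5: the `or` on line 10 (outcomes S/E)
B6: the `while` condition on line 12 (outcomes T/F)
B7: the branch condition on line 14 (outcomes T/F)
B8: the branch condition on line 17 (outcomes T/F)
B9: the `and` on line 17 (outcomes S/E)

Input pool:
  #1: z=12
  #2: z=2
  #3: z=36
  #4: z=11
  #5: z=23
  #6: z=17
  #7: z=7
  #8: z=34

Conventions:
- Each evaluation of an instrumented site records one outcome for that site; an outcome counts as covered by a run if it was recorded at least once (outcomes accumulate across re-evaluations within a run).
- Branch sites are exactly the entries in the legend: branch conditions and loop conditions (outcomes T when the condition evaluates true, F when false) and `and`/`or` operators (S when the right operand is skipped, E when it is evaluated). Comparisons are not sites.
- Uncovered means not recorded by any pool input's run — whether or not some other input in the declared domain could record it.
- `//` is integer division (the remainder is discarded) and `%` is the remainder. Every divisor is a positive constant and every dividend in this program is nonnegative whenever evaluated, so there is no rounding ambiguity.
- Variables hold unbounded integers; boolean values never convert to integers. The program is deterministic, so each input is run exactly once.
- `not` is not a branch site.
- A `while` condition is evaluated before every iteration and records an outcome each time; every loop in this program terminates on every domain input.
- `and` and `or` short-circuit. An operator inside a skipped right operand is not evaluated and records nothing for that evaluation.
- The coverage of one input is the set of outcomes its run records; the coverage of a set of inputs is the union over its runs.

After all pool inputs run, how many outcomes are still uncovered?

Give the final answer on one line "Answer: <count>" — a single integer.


input #1, z=12: outcomes B1=F, B2=E, B3=F, B4=T, B5=E, B6=F, B7=F, B8=F, B9=E
input #2, z=2: outcomes B1=F, B2=E, B3=F, B4=T, B5=E, B6=F, B7=F, B8=F, B9=E
input #3, z=36: outcomes B1=T, B2=E, B4=T, B5=S, B6=F, B7=T
input #4, z=11: outcomes B1=F, B2=E, B3=F, B4=T, B5=E, B6=F, B7=F, B8=F, B9=S
input #5, z=23: outcomes B1=F, B2=E, B3=F, B4=T, B5=E, B6=T, B6=F, B7=T
input #6, z=17: outcomes B1=F, B2=E, B3=F, B4=T, B5=E, B6=F, B7=F, B8=F, B9=S
input #7, z=7: outcomes B1=F, B2=E, B3=F, B4=T, B5=E, B6=F, B7=F, B8=F, B9=S
input #8, z=34: outcomes B1=T, B2=E, B4=T, B5=S, B6=F, B7=T
union over the pool: B1=T, B1=F, B2=E, B3=F, B4=T, B5=S, B5=E, B6=T, B6=F, B7=T, B7=F, B8=F, B9=S, B9=E
uncovered (4 of 18): B2=S, B3=T, B4=F, B8=T
Answer: 4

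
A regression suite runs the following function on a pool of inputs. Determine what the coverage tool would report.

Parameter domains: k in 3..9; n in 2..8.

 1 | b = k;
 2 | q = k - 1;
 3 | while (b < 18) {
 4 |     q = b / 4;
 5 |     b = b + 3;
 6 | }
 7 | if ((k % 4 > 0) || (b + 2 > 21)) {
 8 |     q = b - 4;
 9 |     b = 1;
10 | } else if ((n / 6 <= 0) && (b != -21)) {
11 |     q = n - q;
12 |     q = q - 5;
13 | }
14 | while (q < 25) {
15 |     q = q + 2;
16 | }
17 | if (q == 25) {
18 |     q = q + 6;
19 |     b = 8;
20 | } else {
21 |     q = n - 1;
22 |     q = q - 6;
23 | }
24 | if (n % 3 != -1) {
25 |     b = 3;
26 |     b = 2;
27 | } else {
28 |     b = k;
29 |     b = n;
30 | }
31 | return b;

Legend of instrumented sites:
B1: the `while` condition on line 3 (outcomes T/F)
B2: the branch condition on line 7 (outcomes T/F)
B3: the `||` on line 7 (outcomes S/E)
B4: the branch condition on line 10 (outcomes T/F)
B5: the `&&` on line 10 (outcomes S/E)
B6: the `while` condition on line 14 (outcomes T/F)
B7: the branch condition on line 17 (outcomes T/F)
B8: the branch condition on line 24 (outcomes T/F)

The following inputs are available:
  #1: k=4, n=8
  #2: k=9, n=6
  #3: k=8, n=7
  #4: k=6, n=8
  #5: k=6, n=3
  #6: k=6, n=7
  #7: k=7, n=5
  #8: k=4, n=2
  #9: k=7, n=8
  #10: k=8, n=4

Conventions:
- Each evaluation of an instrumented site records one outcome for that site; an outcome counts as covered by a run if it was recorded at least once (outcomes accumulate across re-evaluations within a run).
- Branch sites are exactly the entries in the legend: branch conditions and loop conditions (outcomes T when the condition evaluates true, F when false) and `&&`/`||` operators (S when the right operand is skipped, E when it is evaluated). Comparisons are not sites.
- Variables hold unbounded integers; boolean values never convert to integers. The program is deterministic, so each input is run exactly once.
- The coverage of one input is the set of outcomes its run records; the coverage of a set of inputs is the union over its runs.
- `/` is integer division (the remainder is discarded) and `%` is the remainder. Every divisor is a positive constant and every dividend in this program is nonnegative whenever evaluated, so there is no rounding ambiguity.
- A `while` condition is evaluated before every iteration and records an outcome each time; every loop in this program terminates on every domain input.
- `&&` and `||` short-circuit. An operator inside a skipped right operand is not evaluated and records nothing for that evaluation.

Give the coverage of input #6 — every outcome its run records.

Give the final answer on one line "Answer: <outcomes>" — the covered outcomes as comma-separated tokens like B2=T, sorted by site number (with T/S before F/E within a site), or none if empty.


Tracing the run of input #6 (k=6, n=7):
  B1->T, B1->T, B1->T, B1->T, B1->F, B3->S, B2->T, B6->T, B6->T, B6->T
  B6->T, B6->T, B6->T, B6->F, B7->F, B8->T
distinct outcomes covered: B1=T, B1=F, B2=T, B3=S, B6=T, B6=F, B7=F, B8=T
Answer: B1=T, B1=F, B2=T, B3=S, B6=T, B6=F, B7=F, B8=T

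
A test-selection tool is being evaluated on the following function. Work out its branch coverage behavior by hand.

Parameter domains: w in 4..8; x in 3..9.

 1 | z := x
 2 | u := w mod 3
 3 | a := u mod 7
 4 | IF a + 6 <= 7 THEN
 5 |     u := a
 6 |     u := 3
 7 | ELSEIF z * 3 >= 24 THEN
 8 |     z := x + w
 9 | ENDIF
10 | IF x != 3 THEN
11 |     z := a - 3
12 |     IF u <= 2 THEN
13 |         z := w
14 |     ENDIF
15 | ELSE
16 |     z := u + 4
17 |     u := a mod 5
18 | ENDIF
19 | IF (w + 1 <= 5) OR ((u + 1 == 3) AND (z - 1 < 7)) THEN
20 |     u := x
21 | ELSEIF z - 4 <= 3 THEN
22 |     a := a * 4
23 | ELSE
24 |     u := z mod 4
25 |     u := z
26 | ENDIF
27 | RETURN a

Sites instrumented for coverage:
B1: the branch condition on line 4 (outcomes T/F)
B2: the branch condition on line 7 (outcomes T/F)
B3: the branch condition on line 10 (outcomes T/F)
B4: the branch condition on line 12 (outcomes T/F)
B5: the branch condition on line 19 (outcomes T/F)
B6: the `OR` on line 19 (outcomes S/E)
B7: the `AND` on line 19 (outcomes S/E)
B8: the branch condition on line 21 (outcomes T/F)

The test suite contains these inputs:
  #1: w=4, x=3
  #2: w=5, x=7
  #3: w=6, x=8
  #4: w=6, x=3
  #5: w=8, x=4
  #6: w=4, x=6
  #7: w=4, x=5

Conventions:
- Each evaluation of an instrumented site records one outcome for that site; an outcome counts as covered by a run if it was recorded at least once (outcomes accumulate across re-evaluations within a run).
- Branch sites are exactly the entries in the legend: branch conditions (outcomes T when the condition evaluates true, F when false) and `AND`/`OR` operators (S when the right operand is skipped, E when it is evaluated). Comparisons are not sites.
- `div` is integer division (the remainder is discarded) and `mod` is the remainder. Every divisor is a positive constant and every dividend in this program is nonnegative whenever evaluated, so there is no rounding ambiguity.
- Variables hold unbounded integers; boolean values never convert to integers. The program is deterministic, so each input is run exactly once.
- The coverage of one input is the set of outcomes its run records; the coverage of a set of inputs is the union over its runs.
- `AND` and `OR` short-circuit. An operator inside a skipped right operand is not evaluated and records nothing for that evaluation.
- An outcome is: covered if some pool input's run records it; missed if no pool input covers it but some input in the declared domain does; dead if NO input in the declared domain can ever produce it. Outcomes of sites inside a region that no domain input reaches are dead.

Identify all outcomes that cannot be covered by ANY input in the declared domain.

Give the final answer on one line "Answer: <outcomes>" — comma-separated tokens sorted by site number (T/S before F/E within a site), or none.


running all 35 domain inputs and tallying outcomes:
  reachable outcomes have witnesses, e.g. B1=T (e.g. w=4, x=3), B1=F (e.g. w=5, x=3), B2=T (e.g. w=5, x=8), B2=F (e.g. w=5, x=3)
Answer: none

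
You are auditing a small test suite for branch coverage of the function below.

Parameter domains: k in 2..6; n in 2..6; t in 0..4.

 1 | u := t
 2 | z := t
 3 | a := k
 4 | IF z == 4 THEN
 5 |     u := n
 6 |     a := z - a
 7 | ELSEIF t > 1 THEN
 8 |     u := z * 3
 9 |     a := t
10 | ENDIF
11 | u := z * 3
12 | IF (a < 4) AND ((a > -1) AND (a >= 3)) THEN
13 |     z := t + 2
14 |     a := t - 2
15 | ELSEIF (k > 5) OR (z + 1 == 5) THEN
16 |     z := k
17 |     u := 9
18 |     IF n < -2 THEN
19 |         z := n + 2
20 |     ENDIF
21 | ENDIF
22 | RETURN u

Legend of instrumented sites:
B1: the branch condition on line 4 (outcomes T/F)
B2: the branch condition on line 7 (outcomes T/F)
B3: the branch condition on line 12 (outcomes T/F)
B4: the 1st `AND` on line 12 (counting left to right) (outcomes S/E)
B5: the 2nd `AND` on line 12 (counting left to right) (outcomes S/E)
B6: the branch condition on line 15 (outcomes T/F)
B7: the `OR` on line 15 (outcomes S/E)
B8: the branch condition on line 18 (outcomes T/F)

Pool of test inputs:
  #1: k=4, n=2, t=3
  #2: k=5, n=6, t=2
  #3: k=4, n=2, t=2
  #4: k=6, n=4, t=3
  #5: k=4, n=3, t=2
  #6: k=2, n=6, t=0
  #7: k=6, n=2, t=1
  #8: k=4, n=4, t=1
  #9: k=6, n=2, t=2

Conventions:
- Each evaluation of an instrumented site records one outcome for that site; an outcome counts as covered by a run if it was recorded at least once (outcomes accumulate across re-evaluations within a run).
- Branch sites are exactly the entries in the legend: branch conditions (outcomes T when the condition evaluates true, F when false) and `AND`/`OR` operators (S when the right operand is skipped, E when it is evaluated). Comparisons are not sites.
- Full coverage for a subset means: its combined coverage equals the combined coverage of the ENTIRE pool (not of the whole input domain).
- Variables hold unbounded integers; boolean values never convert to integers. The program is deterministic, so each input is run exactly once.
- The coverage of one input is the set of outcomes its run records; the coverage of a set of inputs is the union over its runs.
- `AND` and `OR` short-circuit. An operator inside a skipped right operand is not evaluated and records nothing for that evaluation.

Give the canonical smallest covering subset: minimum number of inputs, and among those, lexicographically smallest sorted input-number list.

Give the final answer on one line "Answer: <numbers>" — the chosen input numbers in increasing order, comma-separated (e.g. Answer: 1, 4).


#1 (k=4, n=2, t=3) -> covered: B1=F, B2=T, B3=T, B4=E, B5=E
#2 (k=5, n=6, t=2) -> covered: B1=F, B2=T, B3=F, B4=E, B5=E, B6=F, B7=E
#3 (k=4, n=2, t=2) -> covered: B1=F, B2=T, B3=F, B4=E, B5=E, B6=F, B7=E
#4 (k=6, n=4, t=3) -> covered: B1=F, B2=T, B3=T, B4=E, B5=E
#5 (k=4, n=3, t=2) -> covered: B1=F, B2=T, B3=F, B4=E, B5=E, B6=F, B7=E
#6 (k=2, n=6, t=0) -> covered: B1=F, B2=F, B3=F, B4=E, B5=E, B6=F, B7=E
#7 (k=6, n=2, t=1) -> covered: B1=F, B2=F, B3=F, B4=S, B6=T, B7=S, B8=F
#8 (k=4, n=4, t=1) -> covered: B1=F, B2=F, B3=F, B4=S, B6=F, B7=E
#9 (k=6, n=2, t=2) -> covered: B1=F, B2=T, B3=F, B4=E, B5=E, B6=T, B7=S, B8=F
pool-wide coverage (13 outcomes): B1=F, B2=T, B2=F, B3=T, B3=F, B4=S, B4=E, B5=E, B6=T, B6=F, B7=S, B7=E, B8=F
checked all size-1 subsets: none covers 13 outcomes (max 8/13)
checked all size-2 subsets: none covers 13 outcomes (max 12/13)
inputs {1, 2, 7} (size 3) cover everything; no size-3 subset with a lexicographically smaller index list covers all 13
Answer: 1, 2, 7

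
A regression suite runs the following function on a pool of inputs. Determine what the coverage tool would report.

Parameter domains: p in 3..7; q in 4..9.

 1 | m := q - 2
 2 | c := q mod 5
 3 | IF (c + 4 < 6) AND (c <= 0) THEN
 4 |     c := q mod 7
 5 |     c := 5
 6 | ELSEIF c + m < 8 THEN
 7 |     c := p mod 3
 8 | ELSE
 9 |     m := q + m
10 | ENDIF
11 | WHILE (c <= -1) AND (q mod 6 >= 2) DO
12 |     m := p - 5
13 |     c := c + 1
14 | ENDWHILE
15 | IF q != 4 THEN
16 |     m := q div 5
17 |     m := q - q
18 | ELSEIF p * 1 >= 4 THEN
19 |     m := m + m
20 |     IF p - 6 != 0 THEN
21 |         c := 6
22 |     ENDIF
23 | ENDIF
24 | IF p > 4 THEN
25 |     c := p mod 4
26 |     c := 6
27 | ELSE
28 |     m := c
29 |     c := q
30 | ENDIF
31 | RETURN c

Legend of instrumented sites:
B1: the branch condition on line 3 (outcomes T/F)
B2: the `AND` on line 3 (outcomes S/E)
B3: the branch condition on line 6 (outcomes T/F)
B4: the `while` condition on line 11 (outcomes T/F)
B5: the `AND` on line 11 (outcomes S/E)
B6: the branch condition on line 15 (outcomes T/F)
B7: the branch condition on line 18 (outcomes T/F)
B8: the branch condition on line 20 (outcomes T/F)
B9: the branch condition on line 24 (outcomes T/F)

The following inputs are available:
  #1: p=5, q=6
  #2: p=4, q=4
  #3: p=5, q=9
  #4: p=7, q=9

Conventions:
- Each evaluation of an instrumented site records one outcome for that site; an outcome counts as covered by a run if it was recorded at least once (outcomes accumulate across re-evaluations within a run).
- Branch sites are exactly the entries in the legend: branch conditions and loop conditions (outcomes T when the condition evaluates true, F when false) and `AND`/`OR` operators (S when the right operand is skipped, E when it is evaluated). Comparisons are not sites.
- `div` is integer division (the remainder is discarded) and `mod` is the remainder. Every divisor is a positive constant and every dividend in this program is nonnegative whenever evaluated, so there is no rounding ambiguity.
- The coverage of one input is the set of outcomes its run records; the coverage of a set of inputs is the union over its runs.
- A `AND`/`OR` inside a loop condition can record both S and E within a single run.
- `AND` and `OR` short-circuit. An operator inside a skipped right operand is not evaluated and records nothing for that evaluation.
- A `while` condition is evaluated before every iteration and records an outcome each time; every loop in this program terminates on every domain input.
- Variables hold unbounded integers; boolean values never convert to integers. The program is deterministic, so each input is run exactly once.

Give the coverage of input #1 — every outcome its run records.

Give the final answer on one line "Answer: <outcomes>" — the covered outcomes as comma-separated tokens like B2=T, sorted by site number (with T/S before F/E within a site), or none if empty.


Simulating input #1 (p=5, q=6) step by step:
  B2->E, B1->F, B3->T, B5->S, B4->F, B6->T, B9->T
deduplicating events, the covered set is: B1=F, B2=E, B3=T, B4=F, B5=S, B6=T, B9=T
Answer: B1=F, B2=E, B3=T, B4=F, B5=S, B6=T, B9=T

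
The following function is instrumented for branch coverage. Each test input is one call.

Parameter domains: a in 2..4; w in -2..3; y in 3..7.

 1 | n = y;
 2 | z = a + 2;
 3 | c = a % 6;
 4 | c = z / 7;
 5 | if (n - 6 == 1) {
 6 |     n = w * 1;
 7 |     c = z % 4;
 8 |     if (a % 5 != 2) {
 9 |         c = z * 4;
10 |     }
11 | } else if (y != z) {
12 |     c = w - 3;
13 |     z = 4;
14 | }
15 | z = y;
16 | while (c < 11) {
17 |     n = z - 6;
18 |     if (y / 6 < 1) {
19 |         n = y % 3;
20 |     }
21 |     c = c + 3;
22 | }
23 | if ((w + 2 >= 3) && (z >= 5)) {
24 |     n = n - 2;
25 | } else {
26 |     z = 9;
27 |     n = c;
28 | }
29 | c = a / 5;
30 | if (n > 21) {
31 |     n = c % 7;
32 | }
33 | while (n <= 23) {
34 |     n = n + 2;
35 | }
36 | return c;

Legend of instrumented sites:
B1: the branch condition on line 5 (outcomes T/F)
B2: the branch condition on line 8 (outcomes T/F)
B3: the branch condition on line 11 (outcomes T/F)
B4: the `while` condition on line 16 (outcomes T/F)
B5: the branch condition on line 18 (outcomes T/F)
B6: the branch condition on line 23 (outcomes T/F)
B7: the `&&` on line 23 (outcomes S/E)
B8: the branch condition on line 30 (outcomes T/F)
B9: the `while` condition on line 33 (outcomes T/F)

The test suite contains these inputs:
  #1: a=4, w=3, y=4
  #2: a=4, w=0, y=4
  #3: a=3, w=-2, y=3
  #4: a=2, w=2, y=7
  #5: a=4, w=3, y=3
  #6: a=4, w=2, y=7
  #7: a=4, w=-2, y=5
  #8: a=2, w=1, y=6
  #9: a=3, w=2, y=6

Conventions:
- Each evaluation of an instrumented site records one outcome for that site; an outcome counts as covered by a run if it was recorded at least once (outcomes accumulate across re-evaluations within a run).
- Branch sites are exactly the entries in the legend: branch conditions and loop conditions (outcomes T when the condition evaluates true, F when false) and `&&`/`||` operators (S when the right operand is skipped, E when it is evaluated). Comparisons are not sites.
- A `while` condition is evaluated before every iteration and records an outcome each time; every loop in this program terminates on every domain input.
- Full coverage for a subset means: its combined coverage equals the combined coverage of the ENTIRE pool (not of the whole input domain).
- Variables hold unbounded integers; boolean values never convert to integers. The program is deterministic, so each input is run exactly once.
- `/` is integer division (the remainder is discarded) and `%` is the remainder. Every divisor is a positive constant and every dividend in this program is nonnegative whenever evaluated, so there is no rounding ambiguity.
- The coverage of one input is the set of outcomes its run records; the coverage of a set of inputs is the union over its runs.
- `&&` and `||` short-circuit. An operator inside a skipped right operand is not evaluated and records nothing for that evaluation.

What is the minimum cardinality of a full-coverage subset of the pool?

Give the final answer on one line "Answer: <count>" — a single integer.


test 1 (a=4, w=3, y=4) fires B1->F, B3->T, B4->T, B5->T, B4->T, B5->T, B4->T, B5->T, B4->T, B5->T, B4->F, B7->E, B6->F, B8->F, ...; hits B1=F, B3=T, B4=T, B4=F, B5=T, B6=F, B7=E, B8=F, B9=T, B9=F
test 2 (a=4, w=0, y=4) fires B1->F, B3->T, B4->T, B5->T, B4->T, B5->T, B4->T, B5->T, B4->T, B5->T, B4->T, B5->T, B4->F, B7->S, ...; hits B1=F, B3=T, B4=T, B4=F, B5=T, B6=F, B7=S, B8=F, B9=T, B9=F
test 3 (a=3, w=-2, y=3) fires B1->F, B3->T, B4->T, B5->T, B4->T, B5->T, B4->T, B5->T, B4->T, B5->T, B4->T, B5->T, B4->T, B5->T, ...; hits B1=F, B3=T, B4=T, B4=F, B5=T, B6=F, B7=S, B8=F, B9=T, B9=F
test 4 (a=2, w=2, y=7) fires B1->T, B2->F, B4->T, B5->F, B4->T, B5->F, B4->T, B5->F, B4->T, B5->F, B4->F, B7->E, B6->T, B8->F, ...; hits B1=T, B2=F, B4=T, B4=F, B5=F, B6=T, B7=E, B8=F, B9=T, B9=F
test 5 (a=4, w=3, y=3) fires B1->F, B3->T, B4->T, B5->T, B4->T, B5->T, B4->T, B5->T, B4->T, B5->T, B4->F, B7->E, B6->F, B8->F, ...; hits B1=F, B3=T, B4=T, B4=F, B5=T, B6=F, B7=E, B8=F, B9=T, B9=F
test 6 (a=4, w=2, y=7) fires B1->T, B2->T, B4->F, B7->E, B6->T, B8->F, B9->T, B9->T, B9->T, B9->T, B9->T, B9->T, B9->T, B9->T, ...; hits B1=T, B2=T, B4=F, B6=T, B7=E, B8=F, B9=T, B9=F
test 7 (a=4, w=-2, y=5) fires B1->F, B3->T, B4->T, B5->T, B4->T, B5->T, B4->T, B5->T, B4->T, B5->T, B4->T, B5->T, B4->T, B5->T, ...; hits B1=F, B3=T, B4=T, B4=F, B5=T, B6=F, B7=S, B8=F, B9=T, B9=F
test 8 (a=2, w=1, y=6) fires B1->F, B3->T, B4->T, B5->F, B4->T, B5->F, B4->T, B5->F, B4->T, B5->F, B4->T, B5->F, B4->F, B7->E, ...; hits B1=F, B3=T, B4=T, B4=F, B5=F, B6=T, B7=E, B8=F, B9=T, B9=F
test 9 (a=3, w=2, y=6) fires B1->F, B3->T, B4->T, B5->F, B4->T, B5->F, B4->T, B5->F, B4->T, B5->F, B4->F, B7->E, B6->T, B8->F, ...; hits B1=F, B3=T, B4=T, B4=F, B5=F, B6=T, B7=E, B8=F, B9=T, B9=F
the full pool covers 16 outcomes: B1=T, B1=F, B2=T, B2=F, B3=T, B4=T, B4=F, B5=T, B5=F, B6=T, B6=F, B7=S, B7=E, B8=F, B9=T, B9=F
no size-1 subset reaches all 16 outcomes (best union: 10/16)
no size-2 subset reaches all 16 outcomes (best union: 15/16)
the canonical winner is {2, 4, 6}: size 3, full 16-outcome coverage, earliest index list among size-3 covers
Answer: 3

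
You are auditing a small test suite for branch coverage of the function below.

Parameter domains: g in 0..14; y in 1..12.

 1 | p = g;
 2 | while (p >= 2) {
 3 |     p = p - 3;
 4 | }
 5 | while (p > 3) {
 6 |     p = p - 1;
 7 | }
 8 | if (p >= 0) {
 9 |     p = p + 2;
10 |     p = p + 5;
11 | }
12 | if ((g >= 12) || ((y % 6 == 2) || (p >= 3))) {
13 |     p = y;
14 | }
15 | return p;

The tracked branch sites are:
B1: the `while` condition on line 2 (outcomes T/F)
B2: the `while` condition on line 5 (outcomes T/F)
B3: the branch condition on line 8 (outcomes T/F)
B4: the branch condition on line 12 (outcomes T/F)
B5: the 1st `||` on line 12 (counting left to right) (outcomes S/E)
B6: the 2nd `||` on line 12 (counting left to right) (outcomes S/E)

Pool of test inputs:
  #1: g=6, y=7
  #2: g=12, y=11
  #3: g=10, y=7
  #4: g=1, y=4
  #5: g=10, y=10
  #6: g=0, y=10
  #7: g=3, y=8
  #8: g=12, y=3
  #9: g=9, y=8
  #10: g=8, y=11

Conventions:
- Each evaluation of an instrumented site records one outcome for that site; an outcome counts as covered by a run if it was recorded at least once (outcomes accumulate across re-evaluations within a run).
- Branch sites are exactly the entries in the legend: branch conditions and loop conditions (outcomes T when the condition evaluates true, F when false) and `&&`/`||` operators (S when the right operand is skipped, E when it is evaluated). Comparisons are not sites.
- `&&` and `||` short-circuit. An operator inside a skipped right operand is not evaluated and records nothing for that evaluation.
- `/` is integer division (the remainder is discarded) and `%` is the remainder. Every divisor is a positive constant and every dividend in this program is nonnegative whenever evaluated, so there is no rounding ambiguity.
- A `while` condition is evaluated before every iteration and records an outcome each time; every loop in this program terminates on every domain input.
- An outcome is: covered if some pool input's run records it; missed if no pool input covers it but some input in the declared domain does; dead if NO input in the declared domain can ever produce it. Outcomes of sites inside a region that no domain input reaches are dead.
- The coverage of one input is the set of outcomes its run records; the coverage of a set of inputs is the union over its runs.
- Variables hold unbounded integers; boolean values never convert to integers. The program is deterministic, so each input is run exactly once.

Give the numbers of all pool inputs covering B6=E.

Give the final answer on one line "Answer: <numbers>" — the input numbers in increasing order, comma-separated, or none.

input #1 (g=6, y=7): produces B6=E
input #2 (g=12, y=11): does not produce B6=E
input #3 (g=10, y=7): produces B6=E
input #4 (g=1, y=4): produces B6=E
input #5 (g=10, y=10): produces B6=E
input #6 (g=0, y=10): produces B6=E
input #7 (g=3, y=8): does not produce B6=E
input #8 (g=12, y=3): does not produce B6=E
input #9 (g=9, y=8): does not produce B6=E
input #10 (g=8, y=11): produces B6=E

Answer: 1, 3, 4, 5, 6, 10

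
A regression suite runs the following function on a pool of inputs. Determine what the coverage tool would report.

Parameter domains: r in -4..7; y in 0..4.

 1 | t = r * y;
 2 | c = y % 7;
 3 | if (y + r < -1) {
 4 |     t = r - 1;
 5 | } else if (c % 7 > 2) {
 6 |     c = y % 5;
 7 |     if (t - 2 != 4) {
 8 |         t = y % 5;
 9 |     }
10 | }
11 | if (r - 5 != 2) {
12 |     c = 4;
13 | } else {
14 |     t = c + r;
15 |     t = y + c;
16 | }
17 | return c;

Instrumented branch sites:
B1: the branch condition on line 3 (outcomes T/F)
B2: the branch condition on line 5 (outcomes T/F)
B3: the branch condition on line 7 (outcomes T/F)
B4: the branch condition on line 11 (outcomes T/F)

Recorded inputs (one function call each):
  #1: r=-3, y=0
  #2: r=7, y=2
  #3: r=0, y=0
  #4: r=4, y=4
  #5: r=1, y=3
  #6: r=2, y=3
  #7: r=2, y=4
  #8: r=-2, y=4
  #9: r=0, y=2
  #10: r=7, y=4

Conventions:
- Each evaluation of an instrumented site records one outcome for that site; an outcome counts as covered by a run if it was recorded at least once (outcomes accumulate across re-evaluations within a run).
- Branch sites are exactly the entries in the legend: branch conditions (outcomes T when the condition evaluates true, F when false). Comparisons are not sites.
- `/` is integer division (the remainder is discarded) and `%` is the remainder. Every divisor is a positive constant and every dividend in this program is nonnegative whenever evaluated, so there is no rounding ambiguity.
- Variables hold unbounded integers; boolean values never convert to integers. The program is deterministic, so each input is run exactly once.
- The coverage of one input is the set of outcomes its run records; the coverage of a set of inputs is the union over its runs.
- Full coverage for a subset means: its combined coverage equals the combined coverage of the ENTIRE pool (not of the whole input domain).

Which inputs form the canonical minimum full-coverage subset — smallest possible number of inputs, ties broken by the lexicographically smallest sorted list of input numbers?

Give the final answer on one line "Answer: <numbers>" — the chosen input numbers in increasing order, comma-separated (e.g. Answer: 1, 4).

input #1 (r=-3, y=0): covers B1=T, B4=T
input #2 (r=7, y=2): covers B1=F, B2=F, B4=F
input #3 (r=0, y=0): covers B1=F, B2=F, B4=T
input #4 (r=4, y=4): covers B1=F, B2=T, B3=T, B4=T
input #5 (r=1, y=3): covers B1=F, B2=T, B3=T, B4=T
input #6 (r=2, y=3): covers B1=F, B2=T, B3=F, B4=T
input #7 (r=2, y=4): covers B1=F, B2=T, B3=T, B4=T
input #8 (r=-2, y=4): covers B1=F, B2=T, B3=T, B4=T
input #9 (r=0, y=2): covers B1=F, B2=F, B4=T
input #10 (r=7, y=4): covers B1=F, B2=T, B3=T, B4=F
together the pool reaches 8 outcomes: B1=T, B1=F, B2=T, B2=F, B3=T, B3=F, B4=T, B4=F
checked all size-1 subsets: none covers 8 outcomes (max 4/8)
checked all size-2 subsets: none covers 8 outcomes (max 6/8)
checked all size-3 subsets: none covers 8 outcomes (max 7/8)
size 4: inputs {1, 2, 4, 6} cover all 8 outcomes, and no lexicographically smaller subset of this size does

Answer: 1, 2, 4, 6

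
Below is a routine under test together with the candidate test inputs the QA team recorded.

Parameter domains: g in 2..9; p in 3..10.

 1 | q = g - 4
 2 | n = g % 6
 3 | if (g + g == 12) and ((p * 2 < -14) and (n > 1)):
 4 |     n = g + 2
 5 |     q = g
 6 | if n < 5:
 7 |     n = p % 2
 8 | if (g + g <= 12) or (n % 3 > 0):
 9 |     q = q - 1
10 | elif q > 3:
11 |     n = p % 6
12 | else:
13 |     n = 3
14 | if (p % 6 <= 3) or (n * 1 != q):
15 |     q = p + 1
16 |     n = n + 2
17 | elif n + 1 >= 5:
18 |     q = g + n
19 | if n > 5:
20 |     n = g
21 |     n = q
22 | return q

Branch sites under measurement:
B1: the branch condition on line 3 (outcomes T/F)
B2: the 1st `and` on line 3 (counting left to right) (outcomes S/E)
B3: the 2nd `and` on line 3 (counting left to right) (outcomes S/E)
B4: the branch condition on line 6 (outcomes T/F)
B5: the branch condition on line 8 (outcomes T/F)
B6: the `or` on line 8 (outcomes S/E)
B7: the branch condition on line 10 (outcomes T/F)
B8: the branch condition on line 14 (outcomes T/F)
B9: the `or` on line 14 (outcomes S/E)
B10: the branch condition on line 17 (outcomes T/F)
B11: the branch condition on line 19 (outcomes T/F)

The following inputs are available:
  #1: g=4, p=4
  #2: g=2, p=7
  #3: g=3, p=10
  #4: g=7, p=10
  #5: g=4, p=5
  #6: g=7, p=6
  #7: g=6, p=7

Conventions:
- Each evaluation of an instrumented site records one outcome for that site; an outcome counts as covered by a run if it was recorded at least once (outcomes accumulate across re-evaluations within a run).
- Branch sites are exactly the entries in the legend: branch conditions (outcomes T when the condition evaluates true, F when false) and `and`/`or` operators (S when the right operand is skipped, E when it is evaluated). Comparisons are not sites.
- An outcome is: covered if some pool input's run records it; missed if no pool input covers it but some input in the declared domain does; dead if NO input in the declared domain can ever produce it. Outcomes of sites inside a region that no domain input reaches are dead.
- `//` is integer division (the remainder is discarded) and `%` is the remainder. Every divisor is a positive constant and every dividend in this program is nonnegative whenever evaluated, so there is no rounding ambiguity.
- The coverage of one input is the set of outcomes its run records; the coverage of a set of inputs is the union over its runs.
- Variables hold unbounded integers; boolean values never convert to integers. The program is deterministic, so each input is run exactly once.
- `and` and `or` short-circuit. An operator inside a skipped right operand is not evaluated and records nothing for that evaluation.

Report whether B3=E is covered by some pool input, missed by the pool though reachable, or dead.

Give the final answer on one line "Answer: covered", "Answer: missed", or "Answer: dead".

no pool input records B3=E
checking all 64 inputs in the declared domain: B3=E is never recorded -> dead

Answer: dead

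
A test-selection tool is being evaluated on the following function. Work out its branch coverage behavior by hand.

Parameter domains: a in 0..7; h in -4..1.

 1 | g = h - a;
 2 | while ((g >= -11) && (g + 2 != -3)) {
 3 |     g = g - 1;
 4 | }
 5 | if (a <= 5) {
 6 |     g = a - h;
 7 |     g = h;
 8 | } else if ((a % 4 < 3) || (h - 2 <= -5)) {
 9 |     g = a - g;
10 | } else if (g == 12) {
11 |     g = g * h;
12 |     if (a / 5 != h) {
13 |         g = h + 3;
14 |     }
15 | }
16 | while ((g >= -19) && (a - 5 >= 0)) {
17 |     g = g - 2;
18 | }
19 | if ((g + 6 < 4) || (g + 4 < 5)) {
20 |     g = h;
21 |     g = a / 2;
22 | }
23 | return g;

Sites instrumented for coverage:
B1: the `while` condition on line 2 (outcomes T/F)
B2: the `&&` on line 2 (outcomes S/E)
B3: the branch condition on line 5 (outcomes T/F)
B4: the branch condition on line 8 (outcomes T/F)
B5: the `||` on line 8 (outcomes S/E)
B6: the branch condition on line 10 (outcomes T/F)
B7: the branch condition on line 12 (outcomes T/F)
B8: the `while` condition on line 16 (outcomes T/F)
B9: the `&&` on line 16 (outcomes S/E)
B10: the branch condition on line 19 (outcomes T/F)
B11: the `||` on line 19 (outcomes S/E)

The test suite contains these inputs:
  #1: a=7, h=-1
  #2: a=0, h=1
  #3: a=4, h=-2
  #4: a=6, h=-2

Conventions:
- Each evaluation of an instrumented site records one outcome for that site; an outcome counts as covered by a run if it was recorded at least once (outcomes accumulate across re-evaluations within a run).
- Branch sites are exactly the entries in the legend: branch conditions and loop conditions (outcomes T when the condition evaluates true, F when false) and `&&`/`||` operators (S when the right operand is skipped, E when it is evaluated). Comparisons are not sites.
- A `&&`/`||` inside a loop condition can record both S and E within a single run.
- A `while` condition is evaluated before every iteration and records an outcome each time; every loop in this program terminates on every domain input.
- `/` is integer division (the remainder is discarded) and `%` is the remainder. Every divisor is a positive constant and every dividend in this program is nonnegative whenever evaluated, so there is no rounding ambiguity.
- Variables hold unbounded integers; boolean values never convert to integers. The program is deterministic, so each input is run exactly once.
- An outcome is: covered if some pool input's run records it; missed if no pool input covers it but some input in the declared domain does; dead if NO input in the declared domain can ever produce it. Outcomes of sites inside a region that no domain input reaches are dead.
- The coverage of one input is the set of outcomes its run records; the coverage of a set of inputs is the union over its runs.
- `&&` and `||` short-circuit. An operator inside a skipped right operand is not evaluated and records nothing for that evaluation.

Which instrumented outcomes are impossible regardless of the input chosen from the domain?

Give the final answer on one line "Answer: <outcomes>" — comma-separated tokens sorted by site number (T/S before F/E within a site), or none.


checking every outcome against all 48 domain inputs:
  B6=T: unreachable across the whole domain -> dead
  B7=T: unreachable across the whole domain -> dead
  B7=F: unreachable across the whole domain -> dead
  reachable outcomes have witnesses, e.g. B1=T (e.g. a=0, h=-4), B1=F (e.g. a=0, h=-4), B2=S (e.g. a=2, h=-4), B2=E (e.g. a=0, h=-4)
Answer: B6=T, B7=T, B7=F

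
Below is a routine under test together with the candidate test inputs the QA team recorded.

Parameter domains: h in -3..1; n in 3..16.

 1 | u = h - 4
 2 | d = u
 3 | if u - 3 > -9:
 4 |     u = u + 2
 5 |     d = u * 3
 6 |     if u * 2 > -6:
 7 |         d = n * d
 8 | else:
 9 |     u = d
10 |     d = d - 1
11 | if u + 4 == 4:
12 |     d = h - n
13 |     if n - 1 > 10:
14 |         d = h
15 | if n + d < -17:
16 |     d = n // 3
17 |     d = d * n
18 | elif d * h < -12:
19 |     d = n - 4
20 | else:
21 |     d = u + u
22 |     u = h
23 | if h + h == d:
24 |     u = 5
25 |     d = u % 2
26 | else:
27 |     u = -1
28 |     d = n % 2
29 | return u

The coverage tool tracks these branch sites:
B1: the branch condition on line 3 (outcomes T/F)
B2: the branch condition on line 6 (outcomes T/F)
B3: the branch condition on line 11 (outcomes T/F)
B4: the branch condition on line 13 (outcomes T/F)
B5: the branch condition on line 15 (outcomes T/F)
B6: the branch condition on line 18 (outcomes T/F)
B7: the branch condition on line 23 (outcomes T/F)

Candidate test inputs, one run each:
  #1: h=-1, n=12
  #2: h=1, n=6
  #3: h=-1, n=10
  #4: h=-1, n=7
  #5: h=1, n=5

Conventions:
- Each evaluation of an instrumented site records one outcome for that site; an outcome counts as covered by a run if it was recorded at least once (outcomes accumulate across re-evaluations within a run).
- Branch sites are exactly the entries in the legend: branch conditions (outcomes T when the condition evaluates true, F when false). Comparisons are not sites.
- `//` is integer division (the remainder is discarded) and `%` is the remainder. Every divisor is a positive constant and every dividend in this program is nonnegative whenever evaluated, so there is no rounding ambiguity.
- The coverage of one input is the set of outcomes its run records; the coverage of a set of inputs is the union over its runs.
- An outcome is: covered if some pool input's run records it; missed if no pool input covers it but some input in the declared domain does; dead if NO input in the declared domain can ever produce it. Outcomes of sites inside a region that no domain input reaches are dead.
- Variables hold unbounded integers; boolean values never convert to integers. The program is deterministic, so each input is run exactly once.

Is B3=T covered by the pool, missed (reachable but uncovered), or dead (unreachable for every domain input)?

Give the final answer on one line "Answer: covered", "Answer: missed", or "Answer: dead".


no pool input records B3=T
checking all 70 inputs in the declared domain: B3=T is never recorded -> dead
Answer: dead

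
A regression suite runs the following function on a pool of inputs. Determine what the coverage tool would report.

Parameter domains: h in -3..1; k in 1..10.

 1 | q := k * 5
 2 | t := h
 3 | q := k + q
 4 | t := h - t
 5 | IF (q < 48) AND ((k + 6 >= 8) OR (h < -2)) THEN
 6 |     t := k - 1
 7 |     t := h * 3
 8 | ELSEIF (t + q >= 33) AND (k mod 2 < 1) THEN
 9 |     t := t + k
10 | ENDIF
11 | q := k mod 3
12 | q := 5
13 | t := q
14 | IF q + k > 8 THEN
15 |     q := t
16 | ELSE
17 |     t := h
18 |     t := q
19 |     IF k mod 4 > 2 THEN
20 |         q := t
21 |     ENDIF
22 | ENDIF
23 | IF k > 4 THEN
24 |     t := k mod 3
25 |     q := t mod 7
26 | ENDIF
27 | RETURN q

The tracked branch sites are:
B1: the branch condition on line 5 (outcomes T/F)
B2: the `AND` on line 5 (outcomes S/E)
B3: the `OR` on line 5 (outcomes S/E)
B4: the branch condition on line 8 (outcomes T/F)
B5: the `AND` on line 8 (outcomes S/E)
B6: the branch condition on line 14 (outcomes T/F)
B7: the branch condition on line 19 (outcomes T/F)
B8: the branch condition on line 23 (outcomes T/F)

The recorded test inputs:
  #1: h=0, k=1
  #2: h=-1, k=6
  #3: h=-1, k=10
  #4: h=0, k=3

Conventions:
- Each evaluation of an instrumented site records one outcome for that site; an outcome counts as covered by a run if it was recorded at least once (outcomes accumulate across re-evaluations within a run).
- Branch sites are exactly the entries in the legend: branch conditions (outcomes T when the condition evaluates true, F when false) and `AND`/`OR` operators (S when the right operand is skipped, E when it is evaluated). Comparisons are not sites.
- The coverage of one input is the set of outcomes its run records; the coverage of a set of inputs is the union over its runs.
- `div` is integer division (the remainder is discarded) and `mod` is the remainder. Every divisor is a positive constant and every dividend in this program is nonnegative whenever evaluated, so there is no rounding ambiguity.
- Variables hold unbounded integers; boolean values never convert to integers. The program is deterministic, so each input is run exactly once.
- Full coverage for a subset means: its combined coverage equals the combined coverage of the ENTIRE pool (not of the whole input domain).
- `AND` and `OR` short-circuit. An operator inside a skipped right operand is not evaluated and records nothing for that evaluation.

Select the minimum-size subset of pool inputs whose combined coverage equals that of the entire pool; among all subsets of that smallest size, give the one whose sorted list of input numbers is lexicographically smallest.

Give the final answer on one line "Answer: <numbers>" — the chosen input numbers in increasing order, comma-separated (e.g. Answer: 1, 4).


input #1, h=0, k=1: events B2->E, B3->E, B1->F, B5->S, B4->F, B6->F, B7->F, B8->F; outcomes B1=F, B2=E, B3=E, B4=F, B5=S, B6=F, B7=F, B8=F
input #2, h=-1, k=6: events B2->E, B3->S, B1->T, B6->T, B8->T; outcomes B1=T, B2=E, B3=S, B6=T, B8=T
input #3, h=-1, k=10: events B2->S, B1->F, B5->E, B4->T, B6->T, B8->T; outcomes B1=F, B2=S, B4=T, B5=E, B6=T, B8=T
input #4, h=0, k=3: events B2->E, B3->S, B1->T, B6->F, B7->T, B8->F; outcomes B1=T, B2=E, B3=S, B6=F, B7=T, B8=F
union over all inputs: B1=T, B1=F, B2=S, B2=E, B3=S, B3=E, B4=T, B4=F, B5=S, B5=E, B6=T, B6=F, B7=T, B7=F, B8=T, B8=F (16 outcomes)
size 1 is not enough: best union over all size-1 subsets is 8/16
size 2 is not enough: best union over all size-2 subsets is 13/16
inputs {1, 3, 4} (size 3) cover everything; no size-3 subset with a lexicographically smaller index list covers all 16
Answer: 1, 3, 4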